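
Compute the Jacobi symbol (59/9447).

-1

Reciprocity: 59 ≡ 3 and 9447 ≡ 3 (mod 4), so (59/9447) = −(9447/59).
Reduce top mod 59: now compute (7/59).
Reciprocity: 7 ≡ 3 and 59 ≡ 3 (mod 4), so (7/59) = −(59/7).
Reduce top mod 7: now compute (3/7).
Reciprocity: 3 ≡ 3 and 7 ≡ 3 (mod 4), so (3/7) = −(7/3).
Reduce top mod 3: now compute (1/3).
Reached (1/3) = 1. Collecting the sign flips along the way, the symbol is -1.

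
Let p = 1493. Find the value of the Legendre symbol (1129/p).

Reciprocity: 1129 ≡ 1 and 1493 ≡ 1 (mod 4), so (1129/1493) = +(1493/1129).
Reduce top mod 1129: now compute (364/1129).
Pull out 2^2: since 1129 ≡ 1 (mod 8), (2/1129) = +1, so (2/1129)^2 = +1.
Reciprocity: 91 ≡ 3 and 1129 ≡ 1 (mod 4), so (91/1129) = +(1129/91).
Reduce top mod 91: now compute (37/91).
Reciprocity: 37 ≡ 1 and 91 ≡ 3 (mod 4), so (37/91) = +(91/37).
Reduce top mod 37: now compute (17/37).
Reciprocity: 17 ≡ 1 and 37 ≡ 1 (mod 4), so (17/37) = +(37/17).
Reduce top mod 17: now compute (3/17).
Reciprocity: 3 ≡ 3 and 17 ≡ 1 (mod 4), so (3/17) = +(17/3).
Reduce top mod 3: now compute (2/3).
Pull out 2: since 3 ≡ 3 (mod 8), (2/3) = -1.
Reached (1/3) = 1. Collecting the sign flips along the way, the symbol is -1.

-1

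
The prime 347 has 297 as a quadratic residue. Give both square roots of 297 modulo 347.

Since 347 ≡ 3 (mod 4), a square root of 297 is 297^((347+1)/4) = 297^87 mod 347.
Repeated squaring: 297^2≡71, 297^4≡183, 297^8≡177, 297^16≡99, 297^32≡85, 297^64≡285 (mod 347).
297^87 = 297^(64+16+4+2+1) ≡ 159 (mod 347).
Check: 159² = 25281 ≡ 297 (mod 347). The two roots are 159 and 188.

159, 188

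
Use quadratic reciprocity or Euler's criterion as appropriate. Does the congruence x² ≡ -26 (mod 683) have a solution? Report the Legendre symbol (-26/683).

First reduce: -26 ≡ 657 (mod 683).
Reciprocity: 657 ≡ 1 and 683 ≡ 3 (mod 4), so (657/683) = +(683/657).
Reduce top mod 657: now compute (26/657).
Pull out 2: since 657 ≡ 1 (mod 8), (2/657) = +1.
Reciprocity: 13 ≡ 1 and 657 ≡ 1 (mod 4), so (13/657) = +(657/13).
Reduce top mod 13: now compute (7/13).
Reciprocity: 7 ≡ 3 and 13 ≡ 1 (mod 4), so (7/13) = +(13/7).
Reduce top mod 7: now compute (6/7).
Pull out 2: since 7 ≡ 7 (mod 8), (2/7) = +1.
Reciprocity: 3 ≡ 3 and 7 ≡ 3 (mod 4), so (3/7) = −(7/3).
Reduce top mod 3: now compute (1/3).
Reached (1/3) = 1. Collecting the sign flips along the way, the symbol is -1.

-1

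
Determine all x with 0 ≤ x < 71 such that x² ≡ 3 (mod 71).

28, 43

Since 71 ≡ 3 (mod 4), a square root of 3 is 3^((71+1)/4) = 3^18 mod 71.
Repeated squaring: 3^2≡9, 3^4≡10, 3^8≡29, 3^16≡60 (mod 71).
3^18 = 3^(16+2) ≡ 43 (mod 71).
Check: 43² = 1849 ≡ 3 (mod 71). The two roots are 28 and 43.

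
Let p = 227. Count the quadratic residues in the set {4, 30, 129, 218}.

(4/227) = +1 → QR.
(30/227) = +1 → QR.
(129/227) = +1 → QR.
(218/227) = -1 → non-residue.
Total quadratic residues among the 4: 3.

3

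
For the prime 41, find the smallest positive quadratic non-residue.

(2/41) = +1, so 2 is a residue.
(3/41) = −1, so 3 is the smallest positive non-residue mod 41.

3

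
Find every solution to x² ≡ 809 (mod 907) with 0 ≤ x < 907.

304, 603

Since 907 ≡ 3 (mod 4), a square root of 809 is 809^((907+1)/4) = 809^227 mod 907.
Repeated squaring: 809^2≡534, 809^4≡358, 809^8≡277, 809^16≡541, 809^32≡627, 809^64≡398, 809^128≡586 (mod 907).
809^227 = 809^(128+64+32+2+1) ≡ 304 (mod 907).
Check: 304² = 92416 ≡ 809 (mod 907). The two roots are 304 and 603.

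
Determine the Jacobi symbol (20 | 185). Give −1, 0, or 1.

0

Pull out 2^2: since 185 ≡ 1 (mod 8), (2/185) = +1, so (2/185)^2 = +1.
Reciprocity: 5 ≡ 1 and 185 ≡ 1 (mod 4), so (5/185) = +(185/5).
Reduce top mod 5: now compute (0/5).
Top reduces to 0: gcd > 1, so the symbol is 0.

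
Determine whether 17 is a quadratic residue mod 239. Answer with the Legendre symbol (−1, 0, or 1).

Reciprocity: 17 ≡ 1 and 239 ≡ 3 (mod 4), so (17/239) = +(239/17).
Reduce top mod 17: now compute (1/17).
Reached (1/17) = 1. Collecting the sign flips along the way, the symbol is +1.

1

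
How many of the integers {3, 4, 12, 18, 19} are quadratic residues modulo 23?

(3/23) = +1 → QR.
(4/23) = +1 → QR.
(12/23) = +1 → QR.
(18/23) = +1 → QR.
(19/23) = -1 → non-residue.
Total quadratic residues among the 5: 4.

4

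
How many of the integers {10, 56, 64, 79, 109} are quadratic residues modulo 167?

2

(10/167) = -1 → non-residue.
(56/167) = +1 → QR.
(64/167) = +1 → QR.
(79/167) = -1 → non-residue.
(109/167) = -1 → non-residue.
Total quadratic residues among the 5: 2.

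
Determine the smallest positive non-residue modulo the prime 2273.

(2/2273) = +1, so 2 is a residue.
(3/2273) = −1, so 3 is the smallest positive non-residue mod 2273.

3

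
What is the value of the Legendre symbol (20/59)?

1

Pull out 2^2: since 59 ≡ 3 (mod 8), (2/59) = -1, so (2/59)^2 = +1.
Reciprocity: 5 ≡ 1 and 59 ≡ 3 (mod 4), so (5/59) = +(59/5).
Reduce top mod 5: now compute (4/5).
Pull out 2^2: since 5 ≡ 5 (mod 8), (2/5) = -1, so (2/5)^2 = +1.
Reached (1/5) = 1. Collecting the sign flips along the way, the symbol is +1.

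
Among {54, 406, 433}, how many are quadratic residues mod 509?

2

(54/509) = +1 → QR.
(406/509) = +1 → QR.
(433/509) = -1 → non-residue.
Total quadratic residues among the 3: 2.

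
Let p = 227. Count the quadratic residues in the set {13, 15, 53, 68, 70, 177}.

(13/227) = -1 → non-residue.
(15/227) = -1 → non-residue.
(53/227) = +1 → QR.
(68/227) = -1 → non-residue.
(70/227) = +1 → QR.
(177/227) = +1 → QR.
Total quadratic residues among the 6: 3.

3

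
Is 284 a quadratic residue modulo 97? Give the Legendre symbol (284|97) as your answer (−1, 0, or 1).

-1

Euler's criterion: (284/97) ≡ 90^48 (mod 97).
90^2 ≡ 49 (mod 97)
90^4 ≡ 73 (mod 97)
90^8 ≡ 91 (mod 97)
90^16 ≡ 36 (mod 97)
90^32 ≡ 35 (mod 97)
90^48 = 90^(32+16) ≡ 96 (mod 97).
Result is 96 ≡ −1, so (284/97) = −1.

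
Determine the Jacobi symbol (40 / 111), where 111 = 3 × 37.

1

Pull out 2^3: since 111 ≡ 7 (mod 8), (2/111) = +1, so (2/111)^3 = +1.
Reciprocity: 5 ≡ 1 and 111 ≡ 3 (mod 4), so (5/111) = +(111/5).
Reduce top mod 5: now compute (1/5).
Reached (1/5) = 1. Collecting the sign flips along the way, the symbol is +1.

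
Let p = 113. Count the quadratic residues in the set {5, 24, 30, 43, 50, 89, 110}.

2

(5/113) = -1 → non-residue.
(24/113) = -1 → non-residue.
(30/113) = +1 → QR.
(43/113) = -1 → non-residue.
(50/113) = +1 → QR.
(89/113) = -1 → non-residue.
(110/113) = -1 → non-residue.
Total quadratic residues among the 7: 2.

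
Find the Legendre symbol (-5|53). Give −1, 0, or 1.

-1

First reduce: -5 ≡ 48 (mod 53).
Pull out 2^4: since 53 ≡ 5 (mod 8), (2/53) = -1, so (2/53)^4 = +1.
Reciprocity: 3 ≡ 3 and 53 ≡ 1 (mod 4), so (3/53) = +(53/3).
Reduce top mod 3: now compute (2/3).
Pull out 2: since 3 ≡ 3 (mod 8), (2/3) = -1.
Reached (1/3) = 1. Collecting the sign flips along the way, the symbol is -1.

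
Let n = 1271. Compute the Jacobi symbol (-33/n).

First reduce: -33 ≡ 1238 (mod 1271).
Pull out 2: since 1271 ≡ 7 (mod 8), (2/1271) = +1.
Reciprocity: 619 ≡ 3 and 1271 ≡ 3 (mod 4), so (619/1271) = −(1271/619).
Reduce top mod 619: now compute (33/619).
Reciprocity: 33 ≡ 1 and 619 ≡ 3 (mod 4), so (33/619) = +(619/33).
Reduce top mod 33: now compute (25/33).
Reciprocity: 25 ≡ 1 and 33 ≡ 1 (mod 4), so (25/33) = +(33/25).
Reduce top mod 25: now compute (8/25).
Pull out 2^3: since 25 ≡ 1 (mod 8), (2/25) = +1, so (2/25)^3 = +1.
Reached (1/25) = 1. Collecting the sign flips along the way, the symbol is -1.

-1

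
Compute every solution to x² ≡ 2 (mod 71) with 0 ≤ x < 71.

12, 59

Since 71 ≡ 3 (mod 4), a square root of 2 is 2^((71+1)/4) = 2^18 mod 71.
Repeated squaring: 2^2≡4, 2^4≡16, 2^8≡43, 2^16≡3 (mod 71).
2^18 = 2^(16+2) ≡ 12 (mod 71).
Check: 12² = 144 ≡ 2 (mod 71). The two roots are 12 and 59.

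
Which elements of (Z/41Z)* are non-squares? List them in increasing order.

Square k = 1,…,20 (k and 41−k give the same square):
1²=1, 2²=4, 3²=9, 4²=16, 5²=25, 6²=36, 7²≡8, 8²≡23, 9²≡40, 10²≡18, 11²≡39, 12²≡21, 13²≡5, 14²≡32, 15²≡20, 16²≡10, 17²≡2, 18²≡37, 19²≡33, 20²≡31 (mod 41).
The residues are {1, 2, 4, 5, 8, 9, 10, 16, 18, 20, 21, 23, 25, 31, 32, 33, 36, 37, 39, 40}; the non-residues are the remaining 20 nonzero classes.

3, 6, 7, 11, 12, 13, 14, 15, 17, 19, 22, 24, 26, 27, 28, 29, 30, 34, 35, 38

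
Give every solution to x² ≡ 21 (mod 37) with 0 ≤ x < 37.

37 ≡ 1 (mod 4), so we find a root by search.
Trying successive values, 13² = 169 ≡ 21 (mod 37). The other root is 37 − 13 = 24.

13, 24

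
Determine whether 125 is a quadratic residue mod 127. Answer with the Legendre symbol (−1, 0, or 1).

Reciprocity: 125 ≡ 1 and 127 ≡ 3 (mod 4), so (125/127) = +(127/125).
Reduce top mod 125: now compute (2/125).
Pull out 2: since 125 ≡ 5 (mod 8), (2/125) = -1.
Reached (1/125) = 1. Collecting the sign flips along the way, the symbol is -1.

-1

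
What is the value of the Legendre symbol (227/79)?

-1

Euler's criterion: (227/79) ≡ 69^39 (mod 79).
69^2 ≡ 21 (mod 79)
69^4 ≡ 46 (mod 79)
69^8 ≡ 62 (mod 79)
69^16 ≡ 52 (mod 79)
69^32 ≡ 18 (mod 79)
69^39 = 69^(32+4+2+1) ≡ 78 (mod 79).
Result is 78 ≡ −1, so (227/79) = −1.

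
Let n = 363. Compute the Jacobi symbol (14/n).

-1

Pull out 2: since 363 ≡ 3 (mod 8), (2/363) = -1.
Reciprocity: 7 ≡ 3 and 363 ≡ 3 (mod 4), so (7/363) = −(363/7).
Reduce top mod 7: now compute (6/7).
Pull out 2: since 7 ≡ 7 (mod 8), (2/7) = +1.
Reciprocity: 3 ≡ 3 and 7 ≡ 3 (mod 4), so (3/7) = −(7/3).
Reduce top mod 3: now compute (1/3).
Reached (1/3) = 1. Collecting the sign flips along the way, the symbol is -1.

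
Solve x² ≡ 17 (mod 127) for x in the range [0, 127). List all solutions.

12, 115

Since 127 ≡ 3 (mod 4), a square root of 17 is 17^((127+1)/4) = 17^32 mod 127.
Repeated squaring: 17^2≡35, 17^4≡82, 17^8≡120, 17^16≡49, 17^32≡115 (mod 127).
17^32 = 17^(32) ≡ 115 (mod 127).
Check: 115² = 13225 ≡ 17 (mod 127). The two roots are 12 and 115.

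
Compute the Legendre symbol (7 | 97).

-1

Reciprocity: 7 ≡ 3 and 97 ≡ 1 (mod 4), so (7/97) = +(97/7).
Reduce top mod 7: now compute (6/7).
Pull out 2: since 7 ≡ 7 (mod 8), (2/7) = +1.
Reciprocity: 3 ≡ 3 and 7 ≡ 3 (mod 4), so (3/7) = −(7/3).
Reduce top mod 3: now compute (1/3).
Reached (1/3) = 1. Collecting the sign flips along the way, the symbol is -1.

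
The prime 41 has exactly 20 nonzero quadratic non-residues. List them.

3, 6, 7, 11, 12, 13, 14, 15, 17, 19, 22, 24, 26, 27, 28, 29, 30, 34, 35, 38

Square k = 1,…,20 (k and 41−k give the same square):
1²=1, 2²=4, 3²=9, 4²=16, 5²=25, 6²=36, 7²≡8, 8²≡23, 9²≡40, 10²≡18, 11²≡39, 12²≡21, 13²≡5, 14²≡32, 15²≡20, 16²≡10, 17²≡2, 18²≡37, 19²≡33, 20²≡31 (mod 41).
The residues are {1, 2, 4, 5, 8, 9, 10, 16, 18, 20, 21, 23, 25, 31, 32, 33, 36, 37, 39, 40}; the non-residues are the remaining 20 nonzero classes.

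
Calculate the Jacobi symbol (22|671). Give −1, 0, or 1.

Pull out 2: since 671 ≡ 7 (mod 8), (2/671) = +1.
Reciprocity: 11 ≡ 3 and 671 ≡ 3 (mod 4), so (11/671) = −(671/11).
Reduce top mod 11: now compute (0/11).
Top reduces to 0: gcd > 1, so the symbol is 0.

0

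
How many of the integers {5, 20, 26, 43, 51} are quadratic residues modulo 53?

(5/53) = -1 → non-residue.
(20/53) = -1 → non-residue.
(26/53) = -1 → non-residue.
(43/53) = +1 → QR.
(51/53) = -1 → non-residue.
Total quadratic residues among the 5: 1.

1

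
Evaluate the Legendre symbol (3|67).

-1

Euler's criterion: (3/67) ≡ 3^33 (mod 67).
3^2 ≡ 9 (mod 67)
3^4 ≡ 14 (mod 67)
3^8 ≡ 62 (mod 67)
3^16 ≡ 25 (mod 67)
3^32 ≡ 22 (mod 67)
3^33 = 3^(32+1) ≡ 66 (mod 67).
Result is 66 ≡ −1, so (3/67) = −1.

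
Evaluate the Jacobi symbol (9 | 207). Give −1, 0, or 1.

0

Reciprocity: 9 ≡ 1 and 207 ≡ 3 (mod 4), so (9/207) = +(207/9).
Reduce top mod 9: now compute (0/9).
Top reduces to 0: gcd > 1, so the symbol is 0.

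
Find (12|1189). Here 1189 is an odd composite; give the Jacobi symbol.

Pull out 2^2: since 1189 ≡ 5 (mod 8), (2/1189) = -1, so (2/1189)^2 = +1.
Reciprocity: 3 ≡ 3 and 1189 ≡ 1 (mod 4), so (3/1189) = +(1189/3).
Reduce top mod 3: now compute (1/3).
Reached (1/3) = 1. Collecting the sign flips along the way, the symbol is +1.

1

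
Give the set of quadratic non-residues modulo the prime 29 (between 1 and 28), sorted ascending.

Square k = 1,…,14 (k and 29−k give the same square):
1²=1, 2²=4, 3²=9, 4²=16, 5²=25, 6²≡7, 7²≡20, 8²≡6, 9²≡23, 10²≡13, 11²≡5, 12²≡28, 13²≡24, 14²≡22 (mod 29).
The residues are {1, 4, 5, 6, 7, 9, 13, 16, 20, 22, 23, 24, 25, 28}; the non-residues are the remaining 14 nonzero classes.

2, 3, 8, 10, 11, 12, 14, 15, 17, 18, 19, 21, 26, 27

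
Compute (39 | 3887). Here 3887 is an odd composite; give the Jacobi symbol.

0

Reciprocity: 39 ≡ 3 and 3887 ≡ 3 (mod 4), so (39/3887) = −(3887/39).
Reduce top mod 39: now compute (26/39).
Pull out 2: since 39 ≡ 7 (mod 8), (2/39) = +1.
Reciprocity: 13 ≡ 1 and 39 ≡ 3 (mod 4), so (13/39) = +(39/13).
Reduce top mod 13: now compute (0/13).
Top reduces to 0: gcd > 1, so the symbol is 0.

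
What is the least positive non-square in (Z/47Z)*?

5

(2/47) = +1, so 2 is a residue.
(3/47) = +1, so 3 is a residue.
(4/47) = +1, so 4 is a residue.
(5/47) = −1, so 5 is the smallest positive non-residue mod 47.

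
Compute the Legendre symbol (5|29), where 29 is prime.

Reciprocity: 5 ≡ 1 and 29 ≡ 1 (mod 4), so (5/29) = +(29/5).
Reduce top mod 5: now compute (4/5).
Pull out 2^2: since 5 ≡ 5 (mod 8), (2/5) = -1, so (2/5)^2 = +1.
Reached (1/5) = 1. Collecting the sign flips along the way, the symbol is +1.

1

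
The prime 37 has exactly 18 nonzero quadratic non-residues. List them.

2 5 6 8 13 14 15 17 18 19 20 22 23 24 29 31 32 35

Square k = 1,…,18 (k and 37−k give the same square):
1²=1, 2²=4, 3²=9, 4²=16, 5²=25, 6²=36, 7²≡12, 8²≡27, 9²≡7, 10²≡26, 11²≡10, 12²≡33, 13²≡21, 14²≡11, 15²≡3, 16²≡34, 17²≡30, 18²≡28 (mod 37).
The residues are {1, 3, 4, 7, 9, 10, 11, 12, 16, 21, 25, 26, 27, 28, 30, 33, 34, 36}; the non-residues are the remaining 18 nonzero classes.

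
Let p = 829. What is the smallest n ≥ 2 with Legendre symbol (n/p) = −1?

(2/829) = −1, so 2 is the smallest positive non-residue mod 829.

2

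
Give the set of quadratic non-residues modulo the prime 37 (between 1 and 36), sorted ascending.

Square k = 1,…,18 (k and 37−k give the same square):
1²=1, 2²=4, 3²=9, 4²=16, 5²=25, 6²=36, 7²≡12, 8²≡27, 9²≡7, 10²≡26, 11²≡10, 12²≡33, 13²≡21, 14²≡11, 15²≡3, 16²≡34, 17²≡30, 18²≡28 (mod 37).
The residues are {1, 3, 4, 7, 9, 10, 11, 12, 16, 21, 25, 26, 27, 28, 30, 33, 34, 36}; the non-residues are the remaining 18 nonzero classes.

2,5,6,8,13,14,15,17,18,19,20,22,23,24,29,31,32,35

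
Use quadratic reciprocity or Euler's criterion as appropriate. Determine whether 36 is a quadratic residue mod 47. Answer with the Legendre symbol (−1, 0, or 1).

Euler's criterion: (36/47) ≡ 36^23 (mod 47).
36^2 ≡ 27 (mod 47)
36^4 ≡ 24 (mod 47)
36^8 ≡ 12 (mod 47)
36^16 ≡ 3 (mod 47)
36^23 = 36^(16+4+2+1) ≡ 1 (mod 47).
Result is 1, so (36/47) = 1.

1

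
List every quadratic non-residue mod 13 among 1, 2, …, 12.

2 5 6 7 8 11

Square k = 1,…,6 (k and 13−k give the same square):
1²=1, 2²=4, 3²=9, 4²≡3, 5²≡12, 6²≡10 (mod 13).
The residues are {1, 3, 4, 9, 10, 12}; the non-residues are the remaining 6 nonzero classes.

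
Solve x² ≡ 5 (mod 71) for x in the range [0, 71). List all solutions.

Since 71 ≡ 3 (mod 4), a square root of 5 is 5^((71+1)/4) = 5^18 mod 71.
Repeated squaring: 5^2≡25, 5^4≡57, 5^8≡54, 5^16≡5 (mod 71).
5^18 = 5^(16+2) ≡ 54 (mod 71).
Check: 54² = 2916 ≡ 5 (mod 71). The two roots are 17 and 54.

17, 54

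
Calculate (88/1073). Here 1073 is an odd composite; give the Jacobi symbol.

-1

Pull out 2^3: since 1073 ≡ 1 (mod 8), (2/1073) = +1, so (2/1073)^3 = +1.
Reciprocity: 11 ≡ 3 and 1073 ≡ 1 (mod 4), so (11/1073) = +(1073/11).
Reduce top mod 11: now compute (6/11).
Pull out 2: since 11 ≡ 3 (mod 8), (2/11) = -1.
Reciprocity: 3 ≡ 3 and 11 ≡ 3 (mod 4), so (3/11) = −(11/3).
Reduce top mod 3: now compute (2/3).
Pull out 2: since 3 ≡ 3 (mod 8), (2/3) = -1.
Reached (1/3) = 1. Collecting the sign flips along the way, the symbol is -1.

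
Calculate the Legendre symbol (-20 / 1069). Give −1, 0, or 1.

First reduce: -20 ≡ 1049 (mod 1069).
Reciprocity: 1049 ≡ 1 and 1069 ≡ 1 (mod 4), so (1049/1069) = +(1069/1049).
Reduce top mod 1049: now compute (20/1049).
Pull out 2^2: since 1049 ≡ 1 (mod 8), (2/1049) = +1, so (2/1049)^2 = +1.
Reciprocity: 5 ≡ 1 and 1049 ≡ 1 (mod 4), so (5/1049) = +(1049/5).
Reduce top mod 5: now compute (4/5).
Pull out 2^2: since 5 ≡ 5 (mod 8), (2/5) = -1, so (2/5)^2 = +1.
Reached (1/5) = 1. Collecting the sign flips along the way, the symbol is +1.

1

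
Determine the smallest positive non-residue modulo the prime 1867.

2

(2/1867) = −1, so 2 is the smallest positive non-residue mod 1867.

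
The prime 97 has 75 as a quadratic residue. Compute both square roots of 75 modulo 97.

97 ≡ 1 (mod 4), so we find a root by search.
Trying successive values, 47² = 2209 ≡ 75 (mod 97). The other root is 97 − 47 = 50.

47, 50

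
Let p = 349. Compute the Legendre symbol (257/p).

1

Reciprocity: 257 ≡ 1 and 349 ≡ 1 (mod 4), so (257/349) = +(349/257).
Reduce top mod 257: now compute (92/257).
Pull out 2^2: since 257 ≡ 1 (mod 8), (2/257) = +1, so (2/257)^2 = +1.
Reciprocity: 23 ≡ 3 and 257 ≡ 1 (mod 4), so (23/257) = +(257/23).
Reduce top mod 23: now compute (4/23).
Pull out 2^2: since 23 ≡ 7 (mod 8), (2/23) = +1, so (2/23)^2 = +1.
Reached (1/23) = 1. Collecting the sign flips along the way, the symbol is +1.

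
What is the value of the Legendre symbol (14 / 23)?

-1

Euler's criterion: (14/23) ≡ 14^11 (mod 23).
14^2 ≡ 12 (mod 23)
14^4 ≡ 6 (mod 23)
14^8 ≡ 13 (mod 23)
14^11 = 14^(8+2+1) ≡ 22 (mod 23).
Result is 22 ≡ −1, so (14/23) = −1.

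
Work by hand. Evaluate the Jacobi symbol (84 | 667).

Pull out 2^2: since 667 ≡ 3 (mod 8), (2/667) = -1, so (2/667)^2 = +1.
Reciprocity: 21 ≡ 1 and 667 ≡ 3 (mod 4), so (21/667) = +(667/21).
Reduce top mod 21: now compute (16/21).
Pull out 2^4: since 21 ≡ 5 (mod 8), (2/21) = -1, so (2/21)^4 = +1.
Reached (1/21) = 1. Collecting the sign flips along the way, the symbol is +1.

1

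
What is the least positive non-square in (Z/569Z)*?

3

(2/569) = +1, so 2 is a residue.
(3/569) = −1, so 3 is the smallest positive non-residue mod 569.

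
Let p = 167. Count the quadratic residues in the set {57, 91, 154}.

(57/167) = +1 → QR.
(91/167) = -1 → non-residue.
(154/167) = +1 → QR.
Total quadratic residues among the 3: 2.

2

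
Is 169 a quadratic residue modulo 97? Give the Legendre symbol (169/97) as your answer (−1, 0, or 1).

1

First reduce: 169 ≡ 72 (mod 97).
Pull out 2^3: since 97 ≡ 1 (mod 8), (2/97) = +1, so (2/97)^3 = +1.
Reciprocity: 9 ≡ 1 and 97 ≡ 1 (mod 4), so (9/97) = +(97/9).
Reduce top mod 9: now compute (7/9).
Reciprocity: 7 ≡ 3 and 9 ≡ 1 (mod 4), so (7/9) = +(9/7).
Reduce top mod 7: now compute (2/7).
Pull out 2: since 7 ≡ 7 (mod 8), (2/7) = +1.
Reached (1/7) = 1. Collecting the sign flips along the way, the symbol is +1.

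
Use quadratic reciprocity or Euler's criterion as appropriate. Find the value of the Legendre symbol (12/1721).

-1

Pull out 2^2: since 1721 ≡ 1 (mod 8), (2/1721) = +1, so (2/1721)^2 = +1.
Reciprocity: 3 ≡ 3 and 1721 ≡ 1 (mod 4), so (3/1721) = +(1721/3).
Reduce top mod 3: now compute (2/3).
Pull out 2: since 3 ≡ 3 (mod 8), (2/3) = -1.
Reached (1/3) = 1. Collecting the sign flips along the way, the symbol is -1.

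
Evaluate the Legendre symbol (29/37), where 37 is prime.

Euler's criterion: (29/37) ≡ 29^18 (mod 37).
29^2 ≡ 27 (mod 37)
29^4 ≡ 26 (mod 37)
29^8 ≡ 10 (mod 37)
29^16 ≡ 26 (mod 37)
29^18 = 29^(16+2) ≡ 36 (mod 37).
Result is 36 ≡ −1, so (29/37) = −1.

-1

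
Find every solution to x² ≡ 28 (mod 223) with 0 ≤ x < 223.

Since 223 ≡ 3 (mod 4), a square root of 28 is 28^((223+1)/4) = 28^56 mod 223.
Repeated squaring: 28^2≡115, 28^4≡68, 28^8≡164, 28^16≡136, 28^32≡210 (mod 223).
28^56 = 28^(32+16+8) ≡ 171 (mod 223).
Check: 171² = 29241 ≡ 28 (mod 223). The two roots are 52 and 171.

52, 171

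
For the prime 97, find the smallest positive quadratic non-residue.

(2/97) = +1, so 2 is a residue.
(3/97) = +1, so 3 is a residue.
(4/97) = +1, so 4 is a residue.
(5/97) = −1, so 5 is the smallest positive non-residue mod 97.

5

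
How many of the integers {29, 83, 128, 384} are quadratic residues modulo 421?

0

(29/421) = -1 → non-residue.
(83/421) = -1 → non-residue.
(128/421) = -1 → non-residue.
(384/421) = -1 → non-residue.
Total quadratic residues among the 4: 0.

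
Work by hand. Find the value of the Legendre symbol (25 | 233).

1

Reciprocity: 25 ≡ 1 and 233 ≡ 1 (mod 4), so (25/233) = +(233/25).
Reduce top mod 25: now compute (8/25).
Pull out 2^3: since 25 ≡ 1 (mod 8), (2/25) = +1, so (2/25)^3 = +1.
Reached (1/25) = 1. Collecting the sign flips along the way, the symbol is +1.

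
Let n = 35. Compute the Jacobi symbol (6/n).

Pull out 2: since 35 ≡ 3 (mod 8), (2/35) = -1.
Reciprocity: 3 ≡ 3 and 35 ≡ 3 (mod 4), so (3/35) = −(35/3).
Reduce top mod 3: now compute (2/3).
Pull out 2: since 3 ≡ 3 (mod 8), (2/3) = -1.
Reached (1/3) = 1. Collecting the sign flips along the way, the symbol is -1.

-1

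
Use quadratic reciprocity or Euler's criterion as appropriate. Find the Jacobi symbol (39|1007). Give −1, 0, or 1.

-1

Reciprocity: 39 ≡ 3 and 1007 ≡ 3 (mod 4), so (39/1007) = −(1007/39).
Reduce top mod 39: now compute (32/39).
Pull out 2^5: since 39 ≡ 7 (mod 8), (2/39) = +1, so (2/39)^5 = +1.
Reached (1/39) = 1. Collecting the sign flips along the way, the symbol is -1.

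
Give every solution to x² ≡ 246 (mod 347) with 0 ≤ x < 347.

151, 196

Since 347 ≡ 3 (mod 4), a square root of 246 is 246^((347+1)/4) = 246^87 mod 347.
Repeated squaring: 246^2≡138, 246^4≡306, 246^8≡293, 246^16≡140, 246^32≡168, 246^64≡117 (mod 347).
246^87 = 246^(64+16+4+2+1) ≡ 196 (mod 347).
Check: 196² = 38416 ≡ 246 (mod 347). The two roots are 151 and 196.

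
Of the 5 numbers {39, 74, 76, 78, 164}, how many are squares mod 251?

(39/251) = +1 → QR.
(74/251) = +1 → QR.
(76/251) = -1 → non-residue.
(78/251) = -1 → non-residue.
(164/251) = +1 → QR.
Total quadratic residues among the 5: 3.

3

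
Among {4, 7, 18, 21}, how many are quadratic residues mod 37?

(4/37) = +1 → QR.
(7/37) = +1 → QR.
(18/37) = -1 → non-residue.
(21/37) = +1 → QR.
Total quadratic residues among the 4: 3.

3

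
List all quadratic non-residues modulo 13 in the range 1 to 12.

2 5 6 7 8 11

Square k = 1,…,6 (k and 13−k give the same square):
1²=1, 2²=4, 3²=9, 4²≡3, 5²≡12, 6²≡10 (mod 13).
The residues are {1, 3, 4, 9, 10, 12}; the non-residues are the remaining 6 nonzero classes.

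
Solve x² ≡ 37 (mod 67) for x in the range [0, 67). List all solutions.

29, 38

Since 67 ≡ 3 (mod 4), a square root of 37 is 37^((67+1)/4) = 37^17 mod 67.
Repeated squaring: 37^2≡29, 37^4≡37, 37^8≡29, 37^16≡37 (mod 67).
37^17 = 37^(16+1) ≡ 29 (mod 67).
Check: 29² = 841 ≡ 37 (mod 67). The two roots are 29 and 38.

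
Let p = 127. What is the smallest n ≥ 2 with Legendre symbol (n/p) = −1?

(2/127) = +1, so 2 is a residue.
(3/127) = −1, so 3 is the smallest positive non-residue mod 127.

3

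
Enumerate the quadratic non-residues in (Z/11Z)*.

Square k = 1,…,5 (k and 11−k give the same square):
1²=1, 2²=4, 3²=9, 4²≡5, 5²≡3 (mod 11).
The residues are {1, 3, 4, 5, 9}; the non-residues are the remaining 5 nonzero classes.

2 6 7 8 10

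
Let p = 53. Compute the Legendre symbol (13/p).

Euler's criterion: (13/53) ≡ 13^26 (mod 53).
13^2 ≡ 10 (mod 53)
13^4 ≡ 47 (mod 53)
13^8 ≡ 36 (mod 53)
13^16 ≡ 24 (mod 53)
13^26 = 13^(16+8+2) ≡ 1 (mod 53).
Result is 1, so (13/53) = 1.

1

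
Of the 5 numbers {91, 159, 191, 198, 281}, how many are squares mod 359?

(91/359) = +1 → QR.
(159/359) = -1 → non-residue.
(191/359) = +1 → QR.
(198/359) = +1 → QR.
(281/359) = +1 → QR.
Total quadratic residues among the 5: 4.

4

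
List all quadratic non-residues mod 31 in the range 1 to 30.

3 6 11 12 13 15 17 21 22 23 24 26 27 29 30

Square k = 1,…,15 (k and 31−k give the same square):
1²=1, 2²=4, 3²=9, 4²=16, 5²=25, 6²≡5, 7²≡18, 8²≡2, 9²≡19, 10²≡7, 11²≡28, 12²≡20, 13²≡14, 14²≡10, 15²≡8 (mod 31).
The residues are {1, 2, 4, 5, 7, 8, 9, 10, 14, 16, 18, 19, 20, 25, 28}; the non-residues are the remaining 15 nonzero classes.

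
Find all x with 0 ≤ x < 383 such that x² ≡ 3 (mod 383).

159, 224

Since 383 ≡ 3 (mod 4), a square root of 3 is 3^((383+1)/4) = 3^96 mod 383.
Repeated squaring: 3^2≡9, 3^4≡81, 3^8≡50, 3^16≡202, 3^32≡206, 3^64≡306 (mod 383).
3^96 = 3^(64+32) ≡ 224 (mod 383).
Check: 224² = 50176 ≡ 3 (mod 383). The two roots are 159 and 224.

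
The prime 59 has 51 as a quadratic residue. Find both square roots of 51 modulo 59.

13, 46

Since 59 ≡ 3 (mod 4), a square root of 51 is 51^((59+1)/4) = 51^15 mod 59.
Repeated squaring: 51^2≡5, 51^4≡25, 51^8≡35 (mod 59).
51^15 = 51^(8+4+2+1) ≡ 46 (mod 59).
Check: 46² = 2116 ≡ 51 (mod 59). The two roots are 13 and 46.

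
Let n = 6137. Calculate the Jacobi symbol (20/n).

Pull out 2^2: since 6137 ≡ 1 (mod 8), (2/6137) = +1, so (2/6137)^2 = +1.
Reciprocity: 5 ≡ 1 and 6137 ≡ 1 (mod 4), so (5/6137) = +(6137/5).
Reduce top mod 5: now compute (2/5).
Pull out 2: since 5 ≡ 5 (mod 8), (2/5) = -1.
Reached (1/5) = 1. Collecting the sign flips along the way, the symbol is -1.

-1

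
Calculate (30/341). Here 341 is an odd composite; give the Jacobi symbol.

Pull out 2: since 341 ≡ 5 (mod 8), (2/341) = -1.
Reciprocity: 15 ≡ 3 and 341 ≡ 1 (mod 4), so (15/341) = +(341/15).
Reduce top mod 15: now compute (11/15).
Reciprocity: 11 ≡ 3 and 15 ≡ 3 (mod 4), so (11/15) = −(15/11).
Reduce top mod 11: now compute (4/11).
Pull out 2^2: since 11 ≡ 3 (mod 8), (2/11) = -1, so (2/11)^2 = +1.
Reached (1/11) = 1. Collecting the sign flips along the way, the symbol is +1.

1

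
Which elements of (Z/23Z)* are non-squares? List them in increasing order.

5,7,10,11,14,15,17,19,20,21,22

Square k = 1,…,11 (k and 23−k give the same square):
1²=1, 2²=4, 3²=9, 4²=16, 5²≡2, 6²≡13, 7²≡3, 8²≡18, 9²≡12, 10²≡8, 11²≡6 (mod 23).
The residues are {1, 2, 3, 4, 6, 8, 9, 12, 13, 16, 18}; the non-residues are the remaining 11 nonzero classes.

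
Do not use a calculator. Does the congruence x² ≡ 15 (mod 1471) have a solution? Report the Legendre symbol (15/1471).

Reciprocity: 15 ≡ 3 and 1471 ≡ 3 (mod 4), so (15/1471) = −(1471/15).
Reduce top mod 15: now compute (1/15).
Reached (1/15) = 1. Collecting the sign flips along the way, the symbol is -1.

-1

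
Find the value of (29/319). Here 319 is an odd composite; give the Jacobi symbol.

0

Reciprocity: 29 ≡ 1 and 319 ≡ 3 (mod 4), so (29/319) = +(319/29).
Reduce top mod 29: now compute (0/29).
Top reduces to 0: gcd > 1, so the symbol is 0.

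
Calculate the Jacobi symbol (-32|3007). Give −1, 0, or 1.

-1

First reduce: -32 ≡ 2975 (mod 3007).
Reciprocity: 2975 ≡ 3 and 3007 ≡ 3 (mod 4), so (2975/3007) = −(3007/2975).
Reduce top mod 2975: now compute (32/2975).
Pull out 2^5: since 2975 ≡ 7 (mod 8), (2/2975) = +1, so (2/2975)^5 = +1.
Reached (1/2975) = 1. Collecting the sign flips along the way, the symbol is -1.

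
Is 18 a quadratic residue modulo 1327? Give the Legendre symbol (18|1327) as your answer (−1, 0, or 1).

1

Pull out 2: since 1327 ≡ 7 (mod 8), (2/1327) = +1.
Reciprocity: 9 ≡ 1 and 1327 ≡ 3 (mod 4), so (9/1327) = +(1327/9).
Reduce top mod 9: now compute (4/9).
Pull out 2^2: since 9 ≡ 1 (mod 8), (2/9) = +1, so (2/9)^2 = +1.
Reached (1/9) = 1. Collecting the sign flips along the way, the symbol is +1.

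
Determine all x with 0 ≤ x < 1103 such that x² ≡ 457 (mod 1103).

431, 672

Since 1103 ≡ 3 (mod 4), a square root of 457 is 457^((1103+1)/4) = 457^276 mod 1103.
Repeated squaring: 457^2≡382, 457^4≡328, 457^8≡593, 457^16≡895, 457^32≡247, 457^64≡344, 457^128≡315, 457^256≡1058 (mod 1103).
457^276 = 457^(256+16+4) ≡ 431 (mod 1103).
Check: 431² = 185761 ≡ 457 (mod 1103). The two roots are 431 and 672.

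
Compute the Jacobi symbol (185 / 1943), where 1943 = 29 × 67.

Reciprocity: 185 ≡ 1 and 1943 ≡ 3 (mod 4), so (185/1943) = +(1943/185).
Reduce top mod 185: now compute (93/185).
Reciprocity: 93 ≡ 1 and 185 ≡ 1 (mod 4), so (93/185) = +(185/93).
Reduce top mod 93: now compute (92/93).
Pull out 2^2: since 93 ≡ 5 (mod 8), (2/93) = -1, so (2/93)^2 = +1.
Reciprocity: 23 ≡ 3 and 93 ≡ 1 (mod 4), so (23/93) = +(93/23).
Reduce top mod 23: now compute (1/23).
Reached (1/23) = 1. Collecting the sign flips along the way, the symbol is +1.

1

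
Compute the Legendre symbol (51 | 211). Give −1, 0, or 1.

1

Reciprocity: 51 ≡ 3 and 211 ≡ 3 (mod 4), so (51/211) = −(211/51).
Reduce top mod 51: now compute (7/51).
Reciprocity: 7 ≡ 3 and 51 ≡ 3 (mod 4), so (7/51) = −(51/7).
Reduce top mod 7: now compute (2/7).
Pull out 2: since 7 ≡ 7 (mod 8), (2/7) = +1.
Reached (1/7) = 1. Collecting the sign flips along the way, the symbol is +1.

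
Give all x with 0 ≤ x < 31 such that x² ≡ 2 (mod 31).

Since 31 ≡ 3 (mod 4), a square root of 2 is 2^((31+1)/4) = 2^8 mod 31.
Repeated squaring: 2^2≡4, 2^4≡16, 2^8≡8 (mod 31).
2^8 = 2^(8) ≡ 8 (mod 31).
Check: 8² = 64 ≡ 2 (mod 31). The two roots are 8 and 23.

8, 23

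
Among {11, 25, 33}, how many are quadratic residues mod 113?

2

(11/113) = +1 → QR.
(25/113) = +1 → QR.
(33/113) = -1 → non-residue.
Total quadratic residues among the 3: 2.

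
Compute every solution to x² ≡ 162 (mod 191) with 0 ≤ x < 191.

Since 191 ≡ 3 (mod 4), a square root of 162 is 162^((191+1)/4) = 162^48 mod 191.
Repeated squaring: 162^2≡77, 162^4≡8, 162^8≡64, 162^16≡85, 162^32≡158 (mod 191).
162^48 = 162^(32+16) ≡ 60 (mod 191).
Check: 60² = 3600 ≡ 162 (mod 191). The two roots are 60 and 131.

60, 131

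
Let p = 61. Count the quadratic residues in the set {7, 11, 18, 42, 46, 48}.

3

(7/61) = -1 → non-residue.
(11/61) = -1 → non-residue.
(18/61) = -1 → non-residue.
(42/61) = +1 → QR.
(46/61) = +1 → QR.
(48/61) = +1 → QR.
Total quadratic residues among the 6: 3.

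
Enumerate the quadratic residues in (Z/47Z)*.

Square k = 1,…,23 (k and 47−k give the same square):
1²=1, 2²=4, 3²=9, 4²=16, 5²=25, 6²=36, 7²≡2, 8²≡17, 9²≡34, 10²≡6, 11²≡27, 12²≡3, 13²≡28, 14²≡8, 15²≡37, 16²≡21, 17²≡7, 18²≡42, 19²≡32, 20²≡24, 21²≡18, 22²≡14, 23²≡12 (mod 47).
So the quadratic residues mod 47 are {1, 2, 3, 4, 6, 7, 8, 9, 12, 14, 16, 17, 18, 21, 24, 25, 27, 28, 32, 34, 36, 37, 42}.

1,2,3,4,6,7,8,9,12,14,16,17,18,21,24,25,27,28,32,34,36,37,42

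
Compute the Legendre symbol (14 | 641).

1

Pull out 2: since 641 ≡ 1 (mod 8), (2/641) = +1.
Reciprocity: 7 ≡ 3 and 641 ≡ 1 (mod 4), so (7/641) = +(641/7).
Reduce top mod 7: now compute (4/7).
Pull out 2^2: since 7 ≡ 7 (mod 8), (2/7) = +1, so (2/7)^2 = +1.
Reached (1/7) = 1. Collecting the sign flips along the way, the symbol is +1.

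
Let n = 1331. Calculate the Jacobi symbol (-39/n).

First reduce: -39 ≡ 1292 (mod 1331).
Pull out 2^2: since 1331 ≡ 3 (mod 8), (2/1331) = -1, so (2/1331)^2 = +1.
Reciprocity: 323 ≡ 3 and 1331 ≡ 3 (mod 4), so (323/1331) = −(1331/323).
Reduce top mod 323: now compute (39/323).
Reciprocity: 39 ≡ 3 and 323 ≡ 3 (mod 4), so (39/323) = −(323/39).
Reduce top mod 39: now compute (11/39).
Reciprocity: 11 ≡ 3 and 39 ≡ 3 (mod 4), so (11/39) = −(39/11).
Reduce top mod 11: now compute (6/11).
Pull out 2: since 11 ≡ 3 (mod 8), (2/11) = -1.
Reciprocity: 3 ≡ 3 and 11 ≡ 3 (mod 4), so (3/11) = −(11/3).
Reduce top mod 3: now compute (2/3).
Pull out 2: since 3 ≡ 3 (mod 8), (2/3) = -1.
Reached (1/3) = 1. Collecting the sign flips along the way, the symbol is +1.

1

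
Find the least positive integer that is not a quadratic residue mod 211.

(2/211) = −1, so 2 is the smallest positive non-residue mod 211.

2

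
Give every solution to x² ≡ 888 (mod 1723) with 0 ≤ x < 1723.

615, 1108

Since 1723 ≡ 3 (mod 4), a square root of 888 is 888^((1723+1)/4) = 888^431 mod 1723.
Repeated squaring: 888^2≡1133, 888^4≡54, 888^8≡1193, 888^16≡51, 888^32≡878, 888^64≡703, 888^128≡1431, 888^256≡837 (mod 1723).
888^431 = 888^(256+128+32+8+4+2+1) ≡ 615 (mod 1723).
Check: 615² = 378225 ≡ 888 (mod 1723). The two roots are 615 and 1108.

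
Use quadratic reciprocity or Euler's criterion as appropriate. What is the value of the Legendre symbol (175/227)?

1

Reciprocity: 175 ≡ 3 and 227 ≡ 3 (mod 4), so (175/227) = −(227/175).
Reduce top mod 175: now compute (52/175).
Pull out 2^2: since 175 ≡ 7 (mod 8), (2/175) = +1, so (2/175)^2 = +1.
Reciprocity: 13 ≡ 1 and 175 ≡ 3 (mod 4), so (13/175) = +(175/13).
Reduce top mod 13: now compute (6/13).
Pull out 2: since 13 ≡ 5 (mod 8), (2/13) = -1.
Reciprocity: 3 ≡ 3 and 13 ≡ 1 (mod 4), so (3/13) = +(13/3).
Reduce top mod 3: now compute (1/3).
Reached (1/3) = 1. Collecting the sign flips along the way, the symbol is +1.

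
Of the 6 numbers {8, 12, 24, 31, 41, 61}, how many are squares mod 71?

(8/71) = +1 → QR.
(12/71) = +1 → QR.
(24/71) = +1 → QR.
(31/71) = -1 → non-residue.
(41/71) = -1 → non-residue.
(61/71) = -1 → non-residue.
Total quadratic residues among the 6: 3.

3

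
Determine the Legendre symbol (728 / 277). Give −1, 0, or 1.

First reduce: 728 ≡ 174 (mod 277).
Pull out 2: since 277 ≡ 5 (mod 8), (2/277) = -1.
Reciprocity: 87 ≡ 3 and 277 ≡ 1 (mod 4), so (87/277) = +(277/87).
Reduce top mod 87: now compute (16/87).
Pull out 2^4: since 87 ≡ 7 (mod 8), (2/87) = +1, so (2/87)^4 = +1.
Reached (1/87) = 1. Collecting the sign flips along the way, the symbol is -1.

-1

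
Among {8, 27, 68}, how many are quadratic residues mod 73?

2

(8/73) = +1 → QR.
(27/73) = +1 → QR.
(68/73) = -1 → non-residue.
Total quadratic residues among the 3: 2.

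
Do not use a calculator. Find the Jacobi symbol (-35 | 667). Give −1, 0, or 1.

First reduce: -35 ≡ 632 (mod 667).
Pull out 2^3: since 667 ≡ 3 (mod 8), (2/667) = -1, so (2/667)^3 = -1.
Reciprocity: 79 ≡ 3 and 667 ≡ 3 (mod 4), so (79/667) = −(667/79).
Reduce top mod 79: now compute (35/79).
Reciprocity: 35 ≡ 3 and 79 ≡ 3 (mod 4), so (35/79) = −(79/35).
Reduce top mod 35: now compute (9/35).
Reciprocity: 9 ≡ 1 and 35 ≡ 3 (mod 4), so (9/35) = +(35/9).
Reduce top mod 9: now compute (8/9).
Pull out 2^3: since 9 ≡ 1 (mod 8), (2/9) = +1, so (2/9)^3 = +1.
Reached (1/9) = 1. Collecting the sign flips along the way, the symbol is -1.

-1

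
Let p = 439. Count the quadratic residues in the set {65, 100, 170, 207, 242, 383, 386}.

3

(65/439) = +1 → QR.
(100/439) = +1 → QR.
(170/439) = -1 → non-residue.
(207/439) = -1 → non-residue.
(242/439) = +1 → QR.
(383/439) = -1 → non-residue.
(386/439) = -1 → non-residue.
Total quadratic residues among the 7: 3.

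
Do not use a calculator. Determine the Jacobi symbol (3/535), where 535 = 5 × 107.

-1

Reciprocity: 3 ≡ 3 and 535 ≡ 3 (mod 4), so (3/535) = −(535/3).
Reduce top mod 3: now compute (1/3).
Reached (1/3) = 1. Collecting the sign flips along the way, the symbol is -1.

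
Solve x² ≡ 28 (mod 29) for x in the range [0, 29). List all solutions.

12, 17

29 ≡ 1 (mod 4), so we find a root by search.
Trying successive values, 12² = 144 ≡ 28 (mod 29). The other root is 29 − 12 = 17.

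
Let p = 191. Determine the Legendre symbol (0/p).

0

Top reduces to 0: gcd > 1, so the symbol is 0.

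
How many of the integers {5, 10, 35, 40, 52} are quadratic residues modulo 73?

1

(5/73) = -1 → non-residue.
(10/73) = -1 → non-residue.
(35/73) = +1 → QR.
(40/73) = -1 → non-residue.
(52/73) = -1 → non-residue.
Total quadratic residues among the 5: 1.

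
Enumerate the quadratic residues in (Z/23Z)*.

1, 2, 3, 4, 6, 8, 9, 12, 13, 16, 18

Square k = 1,…,11 (k and 23−k give the same square):
1²=1, 2²=4, 3²=9, 4²=16, 5²≡2, 6²≡13, 7²≡3, 8²≡18, 9²≡12, 10²≡8, 11²≡6 (mod 23).
So the quadratic residues mod 23 are {1, 2, 3, 4, 6, 8, 9, 12, 13, 16, 18}.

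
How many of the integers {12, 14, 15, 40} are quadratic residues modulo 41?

1

(12/41) = -1 → non-residue.
(14/41) = -1 → non-residue.
(15/41) = -1 → non-residue.
(40/41) = +1 → QR.
Total quadratic residues among the 4: 1.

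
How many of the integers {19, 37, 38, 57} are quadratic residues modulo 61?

(19/61) = +1 → QR.
(37/61) = -1 → non-residue.
(38/61) = -1 → non-residue.
(57/61) = +1 → QR.
Total quadratic residues among the 4: 2.

2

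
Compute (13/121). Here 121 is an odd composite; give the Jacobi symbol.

Reciprocity: 13 ≡ 1 and 121 ≡ 1 (mod 4), so (13/121) = +(121/13).
Reduce top mod 13: now compute (4/13).
Pull out 2^2: since 13 ≡ 5 (mod 8), (2/13) = -1, so (2/13)^2 = +1.
Reached (1/13) = 1. Collecting the sign flips along the way, the symbol is +1.

1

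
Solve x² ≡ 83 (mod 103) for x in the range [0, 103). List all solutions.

17, 86

Since 103 ≡ 3 (mod 4), a square root of 83 is 83^((103+1)/4) = 83^26 mod 103.
Repeated squaring: 83^2≡91, 83^4≡41, 83^8≡33, 83^16≡59 (mod 103).
83^26 = 83^(16+8+2) ≡ 17 (mod 103).
Check: 17² = 289 ≡ 83 (mod 103). The two roots are 17 and 86.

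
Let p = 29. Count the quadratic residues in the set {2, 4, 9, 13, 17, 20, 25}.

(2/29) = -1 → non-residue.
(4/29) = +1 → QR.
(9/29) = +1 → QR.
(13/29) = +1 → QR.
(17/29) = -1 → non-residue.
(20/29) = +1 → QR.
(25/29) = +1 → QR.
Total quadratic residues among the 7: 5.

5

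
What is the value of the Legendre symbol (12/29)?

-1

Pull out 2^2: since 29 ≡ 5 (mod 8), (2/29) = -1, so (2/29)^2 = +1.
Reciprocity: 3 ≡ 3 and 29 ≡ 1 (mod 4), so (3/29) = +(29/3).
Reduce top mod 3: now compute (2/3).
Pull out 2: since 3 ≡ 3 (mod 8), (2/3) = -1.
Reached (1/3) = 1. Collecting the sign flips along the way, the symbol is -1.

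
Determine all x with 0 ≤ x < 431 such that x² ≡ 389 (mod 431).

Since 431 ≡ 3 (mod 4), a square root of 389 is 389^((431+1)/4) = 389^108 mod 431.
Repeated squaring: 389^2≡40, 389^4≡307, 389^8≡291, 389^16≡205, 389^32≡218, 389^64≡114 (mod 431).
389^108 = 389^(64+32+8+4) ≡ 151 (mod 431).
Check: 151² = 22801 ≡ 389 (mod 431). The two roots are 151 and 280.

151, 280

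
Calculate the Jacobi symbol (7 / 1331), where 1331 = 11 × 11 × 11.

-1

Reciprocity: 7 ≡ 3 and 1331 ≡ 3 (mod 4), so (7/1331) = −(1331/7).
Reduce top mod 7: now compute (1/7).
Reached (1/7) = 1. Collecting the sign flips along the way, the symbol is -1.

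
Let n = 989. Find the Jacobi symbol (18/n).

Pull out 2: since 989 ≡ 5 (mod 8), (2/989) = -1.
Reciprocity: 9 ≡ 1 and 989 ≡ 1 (mod 4), so (9/989) = +(989/9).
Reduce top mod 9: now compute (8/9).
Pull out 2^3: since 9 ≡ 1 (mod 8), (2/9) = +1, so (2/9)^3 = +1.
Reached (1/9) = 1. Collecting the sign flips along the way, the symbol is -1.

-1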